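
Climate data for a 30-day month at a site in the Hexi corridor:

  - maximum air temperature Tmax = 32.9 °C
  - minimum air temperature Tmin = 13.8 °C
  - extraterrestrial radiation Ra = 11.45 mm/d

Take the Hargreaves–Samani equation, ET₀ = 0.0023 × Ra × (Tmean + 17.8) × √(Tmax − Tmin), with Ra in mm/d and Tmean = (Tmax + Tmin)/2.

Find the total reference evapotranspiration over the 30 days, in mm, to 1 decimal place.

142.1 mm

Tmean = (32.9 + 13.8)/2 = 23.35 °C
ET₀ = 0.0023 × 11.45 × (23.35 + 17.8) × √19.1 = 0.0023 × 11.45 × 41.15 × 4.3704 = 4.7361 mm/d
Over 30 days: 4.7361 × 30 = 142.083 mm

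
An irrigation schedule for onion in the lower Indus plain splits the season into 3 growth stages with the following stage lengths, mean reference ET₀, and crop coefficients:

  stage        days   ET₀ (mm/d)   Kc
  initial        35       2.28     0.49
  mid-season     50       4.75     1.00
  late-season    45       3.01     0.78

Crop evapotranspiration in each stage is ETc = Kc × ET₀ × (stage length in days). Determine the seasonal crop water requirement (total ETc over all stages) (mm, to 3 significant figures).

382 mm

initial: 0.49 × 2.28 × 35 = 39.10 mm
mid-season: 1.00 × 4.75 × 50 = 237.50 mm
late-season: 0.78 × 3.01 × 45 = 105.65 mm
Seasonal total = 382.25 mm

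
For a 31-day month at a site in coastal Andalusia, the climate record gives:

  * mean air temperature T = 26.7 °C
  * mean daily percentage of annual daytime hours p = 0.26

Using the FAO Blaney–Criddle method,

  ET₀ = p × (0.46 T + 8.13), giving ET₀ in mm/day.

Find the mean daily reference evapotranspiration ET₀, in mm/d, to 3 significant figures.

5.31 mm/d

ET₀ = 0.26 × (0.46 × 26.7 + 8.13) = 0.26 × 20.412 = 5.3071 mm/d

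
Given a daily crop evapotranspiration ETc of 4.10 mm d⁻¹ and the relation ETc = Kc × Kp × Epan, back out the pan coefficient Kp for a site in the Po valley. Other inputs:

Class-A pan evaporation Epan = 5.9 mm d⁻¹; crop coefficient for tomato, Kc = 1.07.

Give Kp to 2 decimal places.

0.65

ETc = Kc × Kp × Epan  ⇒  Kp = ETc / (Kc × Epan)
Kp = 4.10 / (1.07 × 5.9) = 4.10 / 6.313 = 0.6495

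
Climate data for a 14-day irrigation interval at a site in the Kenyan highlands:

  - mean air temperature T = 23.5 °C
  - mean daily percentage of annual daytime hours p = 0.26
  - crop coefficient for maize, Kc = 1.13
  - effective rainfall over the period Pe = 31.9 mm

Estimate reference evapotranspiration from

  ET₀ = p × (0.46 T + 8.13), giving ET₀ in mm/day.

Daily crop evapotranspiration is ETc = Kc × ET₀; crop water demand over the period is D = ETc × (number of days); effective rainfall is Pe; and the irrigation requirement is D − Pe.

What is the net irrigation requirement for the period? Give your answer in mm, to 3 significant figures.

ET₀ = 0.26 × (0.46 × 23.5 + 8.13) = 0.26 × 18.940 = 4.9244 mm/d
ETc = Kc × ET₀ = 1.13 × 4.9244 = 5.5646 mm/d
Crop demand D = ETc × 14 d = 5.5646 × 14 = 77.904 mm
D − Pe = 77.904 − 31.9 = 46.004 mm

46.0 mm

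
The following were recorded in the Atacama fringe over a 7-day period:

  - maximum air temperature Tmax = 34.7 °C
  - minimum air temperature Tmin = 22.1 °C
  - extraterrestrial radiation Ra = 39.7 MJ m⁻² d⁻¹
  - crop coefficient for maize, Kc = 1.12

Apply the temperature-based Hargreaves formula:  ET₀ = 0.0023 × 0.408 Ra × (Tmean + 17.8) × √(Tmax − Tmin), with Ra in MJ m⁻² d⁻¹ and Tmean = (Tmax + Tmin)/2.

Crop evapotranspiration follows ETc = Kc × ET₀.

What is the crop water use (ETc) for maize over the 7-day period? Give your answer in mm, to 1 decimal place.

Tmean = (34.7 + 22.1)/2 = 28.40 °C
0.408 Ra = 0.408 × 39.7 = 16.1976 mm/d equivalent
ET₀ = 0.0023 × 16.1976 × (28.40 + 17.8) × √12.6 = 0.0023 × 16.1976 × 46.20 × 3.5496 = 6.1094 mm/d
ETc = Kc × ET₀ = 1.12 × 6.1094 = 6.8425 mm/d
Over 7 days: 6.8425 × 7 = 47.898 mm

47.9 mm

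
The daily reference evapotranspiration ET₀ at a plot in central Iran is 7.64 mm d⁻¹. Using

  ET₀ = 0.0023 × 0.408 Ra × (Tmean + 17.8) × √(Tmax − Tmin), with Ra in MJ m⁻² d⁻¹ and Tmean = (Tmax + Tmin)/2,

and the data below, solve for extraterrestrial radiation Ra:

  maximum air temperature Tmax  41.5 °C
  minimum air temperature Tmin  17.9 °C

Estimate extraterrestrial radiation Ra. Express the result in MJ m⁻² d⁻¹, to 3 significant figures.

35.3 MJ m⁻² d⁻¹

Tmean = (41.5+17.9)/2 = 29.70 °C; ΔT = 23.6
Ra = ET₀ / [0.0023 × 0.408 × (Tmean+17.8) × √ΔT]
   = 7.64 / (0.0023 × 0.408 × 47.50 × 4.8580) = 35.282 MJ m⁻² d⁻¹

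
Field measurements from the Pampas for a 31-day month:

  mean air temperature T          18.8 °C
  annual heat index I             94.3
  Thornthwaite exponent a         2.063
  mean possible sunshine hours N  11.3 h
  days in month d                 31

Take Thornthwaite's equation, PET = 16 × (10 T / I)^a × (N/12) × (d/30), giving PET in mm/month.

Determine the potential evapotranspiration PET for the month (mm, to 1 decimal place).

64.6 mm

10T/I = 10 × 18.8 / 94.3 = 1.9936
(10T/I)^a = 1.9936^2.063 = 4.1510
Uncorrected PET = 16 × 4.1510 = 66.416 mm
Correction = (N/12)(d/30) = (11.3/12)(31/30) = 0.9731
PET = 66.416 × 0.9731 = 64.629 mm/month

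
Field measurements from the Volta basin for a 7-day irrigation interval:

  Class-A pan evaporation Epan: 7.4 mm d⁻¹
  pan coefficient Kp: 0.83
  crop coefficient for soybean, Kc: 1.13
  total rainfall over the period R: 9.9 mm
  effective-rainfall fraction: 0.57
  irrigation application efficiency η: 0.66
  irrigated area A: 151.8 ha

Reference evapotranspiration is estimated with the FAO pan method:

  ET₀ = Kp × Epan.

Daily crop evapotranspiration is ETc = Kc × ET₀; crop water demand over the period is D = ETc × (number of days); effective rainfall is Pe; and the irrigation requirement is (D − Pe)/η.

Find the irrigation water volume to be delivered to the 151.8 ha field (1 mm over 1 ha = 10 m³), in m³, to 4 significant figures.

ET₀ = 0.83 × 7.4 = 6.1420 mm/d
ETc = Kc × ET₀ = 1.13 × 6.1420 = 6.9405 mm/d
Crop demand D = ETc × 7 d = 6.9405 × 7 = 48.584 mm
Pe = 0.57 × 9.9 = 5.643 mm
D − Pe = 48.584 − 5.643 = 42.941 mm
Gross irrigation = 42.941 / 0.66 = 65.062 mm
Volume = 65.062 mm × 151.8 ha × 10 = 98764.1 m³

98760 m³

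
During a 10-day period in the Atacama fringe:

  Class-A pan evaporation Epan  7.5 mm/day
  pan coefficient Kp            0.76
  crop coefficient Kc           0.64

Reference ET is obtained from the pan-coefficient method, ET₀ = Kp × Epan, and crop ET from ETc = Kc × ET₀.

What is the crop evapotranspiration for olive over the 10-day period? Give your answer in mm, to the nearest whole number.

ET₀ = 0.76 × 7.5 = 5.7000 mm/d
ETc = Kc × ET₀ = 0.64 × 5.7000 = 3.6480 mm/d
Over 10 days: 3.6480 × 10 = 36.480 mm

36 mm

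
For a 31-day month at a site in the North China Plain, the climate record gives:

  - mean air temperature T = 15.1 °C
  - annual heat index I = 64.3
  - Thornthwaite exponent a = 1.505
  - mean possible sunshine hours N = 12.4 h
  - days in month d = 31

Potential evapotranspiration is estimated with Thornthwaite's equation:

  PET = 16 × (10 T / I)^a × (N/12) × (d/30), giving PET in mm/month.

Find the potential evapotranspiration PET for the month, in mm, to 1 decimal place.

10T/I = 10 × 15.1 / 64.3 = 2.3484
(10T/I)^a = 2.3484^1.505 = 3.6142
Uncorrected PET = 16 × 3.6142 = 57.827 mm
Correction = (N/12)(d/30) = (12.4/12)(31/30) = 1.0678
PET = 57.827 × 1.0678 = 61.748 mm/month

61.7 mm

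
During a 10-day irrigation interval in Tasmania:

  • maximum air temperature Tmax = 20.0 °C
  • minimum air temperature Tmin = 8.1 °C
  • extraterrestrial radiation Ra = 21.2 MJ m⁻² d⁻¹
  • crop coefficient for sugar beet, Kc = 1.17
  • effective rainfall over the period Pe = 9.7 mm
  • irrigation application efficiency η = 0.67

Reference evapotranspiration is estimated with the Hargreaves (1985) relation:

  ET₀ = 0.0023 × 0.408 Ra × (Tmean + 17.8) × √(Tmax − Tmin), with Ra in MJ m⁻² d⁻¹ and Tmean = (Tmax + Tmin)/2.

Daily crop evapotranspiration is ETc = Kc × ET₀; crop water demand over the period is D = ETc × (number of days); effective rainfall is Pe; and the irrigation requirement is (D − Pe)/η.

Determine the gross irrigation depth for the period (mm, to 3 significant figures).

Tmean = (20.0 + 8.1)/2 = 14.05 °C
0.408 Ra = 0.408 × 21.2 = 8.6496 mm/d equivalent
ET₀ = 0.0023 × 8.6496 × (14.05 + 17.8) × √11.9 = 0.0023 × 8.6496 × 31.85 × 3.4496 = 2.1858 mm/d
ETc = Kc × ET₀ = 1.17 × 2.1858 = 2.5574 mm/d
Crop demand D = ETc × 10 d = 2.5574 × 10 = 25.574 mm
D − Pe = 25.574 − 9.7 = 15.874 mm
Gross irrigation = 15.874 / 0.67 = 23.693 mm

23.7 mm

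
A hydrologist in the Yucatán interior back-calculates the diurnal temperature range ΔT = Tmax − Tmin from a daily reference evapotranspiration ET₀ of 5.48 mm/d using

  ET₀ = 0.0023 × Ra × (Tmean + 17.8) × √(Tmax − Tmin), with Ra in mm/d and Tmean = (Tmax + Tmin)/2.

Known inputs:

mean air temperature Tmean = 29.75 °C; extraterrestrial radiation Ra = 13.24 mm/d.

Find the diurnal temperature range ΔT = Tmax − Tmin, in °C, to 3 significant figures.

√ΔT = ET₀ / [0.0023 × Ra × (Tmean+17.8)] = 5.48 / (0.0023 × 13.24 × 47.55) = 3.7845
ΔT = 3.7845² = 14.322 °C

14.3 °C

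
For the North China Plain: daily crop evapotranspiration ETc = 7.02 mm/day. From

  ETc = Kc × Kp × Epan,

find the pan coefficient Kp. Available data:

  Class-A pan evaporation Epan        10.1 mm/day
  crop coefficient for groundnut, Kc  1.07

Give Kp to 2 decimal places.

0.65

ETc = Kc × Kp × Epan  ⇒  Kp = ETc / (Kc × Epan)
Kp = 7.02 / (1.07 × 10.1) = 7.02 / 10.807 = 0.6496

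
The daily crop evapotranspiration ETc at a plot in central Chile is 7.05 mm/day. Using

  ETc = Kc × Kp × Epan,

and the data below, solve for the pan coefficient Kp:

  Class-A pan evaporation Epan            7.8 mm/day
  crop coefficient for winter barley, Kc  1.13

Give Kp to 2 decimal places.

ETc = Kc × Kp × Epan  ⇒  Kp = ETc / (Kc × Epan)
Kp = 7.05 / (1.13 × 7.8) = 7.05 / 8.814 = 0.7999

0.80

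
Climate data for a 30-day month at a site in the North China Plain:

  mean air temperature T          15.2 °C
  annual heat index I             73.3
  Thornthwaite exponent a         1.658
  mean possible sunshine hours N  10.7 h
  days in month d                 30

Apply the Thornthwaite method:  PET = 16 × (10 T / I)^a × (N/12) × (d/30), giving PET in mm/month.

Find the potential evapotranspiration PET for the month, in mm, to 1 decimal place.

47.8 mm

10T/I = 10 × 15.2 / 73.3 = 2.0737
(10T/I)^a = 2.0737^1.658 = 3.3509
Uncorrected PET = 16 × 3.3509 = 53.614 mm
Correction = (N/12)(d/30) = (10.7/12)(30/30) = 0.8917
PET = 53.614 × 0.8917 = 47.808 mm/month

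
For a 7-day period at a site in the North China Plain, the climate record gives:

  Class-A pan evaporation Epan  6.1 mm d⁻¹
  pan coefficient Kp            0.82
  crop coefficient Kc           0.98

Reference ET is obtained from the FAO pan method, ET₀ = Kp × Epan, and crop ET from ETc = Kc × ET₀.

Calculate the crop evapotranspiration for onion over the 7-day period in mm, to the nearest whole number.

34 mm

ET₀ = 0.82 × 6.1 = 5.0020 mm/d
ETc = Kc × ET₀ = 0.98 × 5.0020 = 4.9020 mm/d
Over 7 days: 4.9020 × 7 = 34.314 mm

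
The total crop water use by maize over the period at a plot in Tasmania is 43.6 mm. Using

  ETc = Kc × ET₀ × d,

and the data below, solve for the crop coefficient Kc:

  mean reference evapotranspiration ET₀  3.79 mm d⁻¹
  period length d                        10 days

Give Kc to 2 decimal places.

1.15

ETc = Kc × ET₀ × d  ⇒  Kc = ETc / (ET₀ × d)
Kc = 43.6 / (3.79 × 10) = 43.6 / 37.90 = 1.1504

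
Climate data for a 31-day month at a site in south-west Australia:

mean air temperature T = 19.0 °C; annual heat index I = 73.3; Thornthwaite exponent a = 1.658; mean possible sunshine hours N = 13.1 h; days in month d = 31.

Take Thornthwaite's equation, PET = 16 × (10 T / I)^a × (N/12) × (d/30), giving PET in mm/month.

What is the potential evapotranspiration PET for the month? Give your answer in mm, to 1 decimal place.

87.6 mm

10T/I = 10 × 19.0 / 73.3 = 2.5921
(10T/I)^a = 2.5921^1.658 = 4.8510
Uncorrected PET = 16 × 4.8510 = 77.616 mm
Correction = (N/12)(d/30) = (13.1/12)(31/30) = 1.1281
PET = 77.616 × 1.1281 = 87.559 mm/month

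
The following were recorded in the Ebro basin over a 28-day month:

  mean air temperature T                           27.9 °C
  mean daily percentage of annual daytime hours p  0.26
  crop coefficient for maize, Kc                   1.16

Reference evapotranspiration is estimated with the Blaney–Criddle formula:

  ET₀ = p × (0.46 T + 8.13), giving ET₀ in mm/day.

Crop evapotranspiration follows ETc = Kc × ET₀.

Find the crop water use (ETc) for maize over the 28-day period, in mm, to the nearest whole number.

ET₀ = 0.26 × (0.46 × 27.9 + 8.13) = 0.26 × 20.964 = 5.4506 mm/d
ETc = Kc × ET₀ = 1.16 × 5.4506 = 6.3227 mm/d
Over 28 days: 6.3227 × 28 = 177.036 mm

177 mm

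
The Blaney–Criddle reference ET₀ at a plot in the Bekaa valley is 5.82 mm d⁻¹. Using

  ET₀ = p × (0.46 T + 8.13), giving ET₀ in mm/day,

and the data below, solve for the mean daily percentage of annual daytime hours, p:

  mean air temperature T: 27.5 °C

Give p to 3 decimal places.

p = ET₀ / (0.46 T + 8.13) = 5.82 / (0.46 × 27.5 + 8.13) = 5.82 / 20.780 = 0.2801

0.280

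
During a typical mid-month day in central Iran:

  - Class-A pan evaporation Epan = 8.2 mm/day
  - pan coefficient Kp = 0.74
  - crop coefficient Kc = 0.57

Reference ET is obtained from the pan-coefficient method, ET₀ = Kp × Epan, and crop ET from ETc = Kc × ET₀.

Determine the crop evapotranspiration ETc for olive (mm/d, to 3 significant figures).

ET₀ = 0.74 × 8.2 = 6.0680 mm/d
ETc = Kc × ET₀ = 0.57 × 6.0680 = 3.4588 mm/d

3.46 mm/d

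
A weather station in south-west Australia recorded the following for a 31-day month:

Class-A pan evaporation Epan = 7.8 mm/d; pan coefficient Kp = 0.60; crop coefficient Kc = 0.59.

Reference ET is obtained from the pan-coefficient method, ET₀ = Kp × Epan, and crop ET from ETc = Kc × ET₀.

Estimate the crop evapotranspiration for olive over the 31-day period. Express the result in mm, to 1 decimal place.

ET₀ = 0.60 × 7.8 = 4.6800 mm/d
ETc = Kc × ET₀ = 0.59 × 4.6800 = 2.7612 mm/d
Over 31 days: 2.7612 × 31 = 85.597 mm

85.6 mm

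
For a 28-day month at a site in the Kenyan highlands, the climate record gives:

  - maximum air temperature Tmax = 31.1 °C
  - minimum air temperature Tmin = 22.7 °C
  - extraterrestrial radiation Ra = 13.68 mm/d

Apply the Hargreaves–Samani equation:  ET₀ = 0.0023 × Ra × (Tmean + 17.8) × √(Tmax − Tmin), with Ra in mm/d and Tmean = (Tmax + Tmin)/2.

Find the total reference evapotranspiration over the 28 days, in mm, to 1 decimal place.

Tmean = (31.1 + 22.7)/2 = 26.90 °C
ET₀ = 0.0023 × 13.68 × (26.90 + 17.8) × √8.4 = 0.0023 × 13.68 × 44.70 × 2.8983 = 4.0763 mm/d
Over 28 days: 4.0763 × 28 = 114.136 mm

114.1 mm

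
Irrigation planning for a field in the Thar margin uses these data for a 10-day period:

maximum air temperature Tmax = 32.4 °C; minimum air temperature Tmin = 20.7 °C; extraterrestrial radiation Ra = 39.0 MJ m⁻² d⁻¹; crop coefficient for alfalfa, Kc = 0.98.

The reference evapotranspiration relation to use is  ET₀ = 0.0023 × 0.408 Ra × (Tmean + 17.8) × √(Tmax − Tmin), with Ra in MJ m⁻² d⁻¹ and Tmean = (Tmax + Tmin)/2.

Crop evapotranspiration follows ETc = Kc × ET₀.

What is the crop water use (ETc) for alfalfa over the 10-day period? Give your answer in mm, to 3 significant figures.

Tmean = (32.4 + 20.7)/2 = 26.55 °C
0.408 Ra = 0.408 × 39.0 = 15.9120 mm/d equivalent
ET₀ = 0.0023 × 15.9120 × (26.55 + 17.8) × √11.7 = 0.0023 × 15.9120 × 44.35 × 3.4205 = 5.5518 mm/d
ETc = Kc × ET₀ = 0.98 × 5.5518 = 5.4408 mm/d
Over 10 days: 5.4408 × 10 = 54.408 mm

54.4 mm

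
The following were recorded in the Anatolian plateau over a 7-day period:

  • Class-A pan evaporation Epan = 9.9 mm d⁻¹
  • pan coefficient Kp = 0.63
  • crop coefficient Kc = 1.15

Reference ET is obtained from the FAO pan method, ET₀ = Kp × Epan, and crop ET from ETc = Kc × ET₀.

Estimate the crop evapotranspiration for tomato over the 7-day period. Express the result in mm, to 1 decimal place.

50.2 mm

ET₀ = 0.63 × 9.9 = 6.2370 mm/d
ETc = Kc × ET₀ = 1.15 × 6.2370 = 7.1726 mm/d
Over 7 days: 7.1726 × 7 = 50.208 mm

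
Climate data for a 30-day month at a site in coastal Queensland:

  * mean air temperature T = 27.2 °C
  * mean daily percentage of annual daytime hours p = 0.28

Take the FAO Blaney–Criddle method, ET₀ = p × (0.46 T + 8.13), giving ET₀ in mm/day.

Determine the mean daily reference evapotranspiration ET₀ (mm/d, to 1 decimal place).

ET₀ = 0.28 × (0.46 × 27.2 + 8.13) = 0.28 × 20.642 = 5.7798 mm/d

5.8 mm/d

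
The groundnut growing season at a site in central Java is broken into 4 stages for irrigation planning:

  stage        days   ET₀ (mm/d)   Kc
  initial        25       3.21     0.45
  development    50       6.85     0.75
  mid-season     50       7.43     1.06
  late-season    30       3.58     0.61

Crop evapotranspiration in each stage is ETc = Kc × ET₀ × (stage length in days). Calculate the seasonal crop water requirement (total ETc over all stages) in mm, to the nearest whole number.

752 mm

initial: 0.45 × 3.21 × 25 = 36.11 mm
development: 0.75 × 6.85 × 50 = 256.88 mm
mid-season: 1.06 × 7.43 × 50 = 393.79 mm
late-season: 0.61 × 3.58 × 30 = 65.51 mm
Seasonal total = 752.29 mm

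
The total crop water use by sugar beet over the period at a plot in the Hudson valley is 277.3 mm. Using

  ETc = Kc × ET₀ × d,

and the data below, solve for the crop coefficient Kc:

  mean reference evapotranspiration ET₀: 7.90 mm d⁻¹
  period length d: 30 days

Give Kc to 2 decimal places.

ETc = Kc × ET₀ × d  ⇒  Kc = ETc / (ET₀ × d)
Kc = 277.3 / (7.90 × 30) = 277.3 / 237.00 = 1.1700

1.17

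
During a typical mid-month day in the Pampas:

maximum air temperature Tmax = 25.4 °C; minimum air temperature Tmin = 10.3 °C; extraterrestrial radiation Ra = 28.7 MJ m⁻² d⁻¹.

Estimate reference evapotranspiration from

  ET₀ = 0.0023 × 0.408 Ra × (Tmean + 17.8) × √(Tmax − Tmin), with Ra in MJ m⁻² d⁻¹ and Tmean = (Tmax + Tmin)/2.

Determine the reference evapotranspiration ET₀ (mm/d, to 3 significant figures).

Tmean = (25.4 + 10.3)/2 = 17.85 °C
0.408 Ra = 0.408 × 28.7 = 11.7096 mm/d equivalent
ET₀ = 0.0023 × 11.7096 × (17.85 + 17.8) × √15.1 = 0.0023 × 11.7096 × 35.65 × 3.8859 = 3.7310 mm/d

3.73 mm/d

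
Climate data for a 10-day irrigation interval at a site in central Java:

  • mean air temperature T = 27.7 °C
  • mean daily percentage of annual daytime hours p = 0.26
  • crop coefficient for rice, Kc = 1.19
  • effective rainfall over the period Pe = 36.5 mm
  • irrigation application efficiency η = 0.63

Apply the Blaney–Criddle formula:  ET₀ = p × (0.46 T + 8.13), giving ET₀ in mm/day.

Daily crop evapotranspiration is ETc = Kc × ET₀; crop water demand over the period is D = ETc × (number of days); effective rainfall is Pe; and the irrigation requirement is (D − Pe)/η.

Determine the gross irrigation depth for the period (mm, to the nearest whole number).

45 mm

ET₀ = 0.26 × (0.46 × 27.7 + 8.13) = 0.26 × 20.872 = 5.4267 mm/d
ETc = Kc × ET₀ = 1.19 × 5.4267 = 6.4578 mm/d
Crop demand D = ETc × 10 d = 6.4578 × 10 = 64.578 mm
D − Pe = 64.578 − 36.5 = 28.078 mm
Gross irrigation = 28.078 / 0.63 = 44.568 mm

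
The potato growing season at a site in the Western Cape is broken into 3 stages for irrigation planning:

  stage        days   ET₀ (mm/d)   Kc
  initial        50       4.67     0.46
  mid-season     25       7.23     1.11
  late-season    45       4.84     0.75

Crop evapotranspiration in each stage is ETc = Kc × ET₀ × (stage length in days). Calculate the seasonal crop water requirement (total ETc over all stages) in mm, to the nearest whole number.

initial: 0.46 × 4.67 × 50 = 107.41 mm
mid-season: 1.11 × 7.23 × 25 = 200.63 mm
late-season: 0.75 × 4.84 × 45 = 163.35 mm
Seasonal total = 471.39 mm

471 mm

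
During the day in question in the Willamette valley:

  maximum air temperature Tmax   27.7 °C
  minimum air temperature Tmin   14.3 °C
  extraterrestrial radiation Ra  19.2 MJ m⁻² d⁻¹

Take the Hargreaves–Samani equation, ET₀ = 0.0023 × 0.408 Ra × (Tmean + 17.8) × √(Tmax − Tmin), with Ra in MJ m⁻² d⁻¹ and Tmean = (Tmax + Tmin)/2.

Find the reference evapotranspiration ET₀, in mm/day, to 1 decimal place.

Tmean = (27.7 + 14.3)/2 = 21.00 °C
0.408 Ra = 0.408 × 19.2 = 7.8336 mm/d equivalent
ET₀ = 0.0023 × 7.8336 × (21.00 + 17.8) × √13.4 = 0.0023 × 7.8336 × 38.80 × 3.6606 = 2.5590 mm/d

2.6 mm/day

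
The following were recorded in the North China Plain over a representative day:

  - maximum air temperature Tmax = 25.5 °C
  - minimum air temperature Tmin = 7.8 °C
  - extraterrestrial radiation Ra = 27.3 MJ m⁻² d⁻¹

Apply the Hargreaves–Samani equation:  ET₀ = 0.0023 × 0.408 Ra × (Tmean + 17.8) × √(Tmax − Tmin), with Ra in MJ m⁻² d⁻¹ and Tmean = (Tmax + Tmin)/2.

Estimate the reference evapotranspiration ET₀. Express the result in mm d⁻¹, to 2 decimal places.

Tmean = (25.5 + 7.8)/2 = 16.65 °C
0.408 Ra = 0.408 × 27.3 = 11.1384 mm/d equivalent
ET₀ = 0.0023 × 11.1384 × (16.65 + 17.8) × √17.7 = 0.0023 × 11.1384 × 34.45 × 4.2071 = 3.7130 mm/d

3.71 mm d⁻¹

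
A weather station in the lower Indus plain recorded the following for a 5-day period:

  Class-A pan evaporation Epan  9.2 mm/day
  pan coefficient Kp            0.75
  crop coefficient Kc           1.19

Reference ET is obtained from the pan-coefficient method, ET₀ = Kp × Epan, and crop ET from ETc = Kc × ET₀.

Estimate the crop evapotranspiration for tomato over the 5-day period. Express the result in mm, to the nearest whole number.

ET₀ = 0.75 × 9.2 = 6.9000 mm/d
ETc = Kc × ET₀ = 1.19 × 6.9000 = 8.2110 mm/d
Over 5 days: 8.2110 × 5 = 41.055 mm

41 mm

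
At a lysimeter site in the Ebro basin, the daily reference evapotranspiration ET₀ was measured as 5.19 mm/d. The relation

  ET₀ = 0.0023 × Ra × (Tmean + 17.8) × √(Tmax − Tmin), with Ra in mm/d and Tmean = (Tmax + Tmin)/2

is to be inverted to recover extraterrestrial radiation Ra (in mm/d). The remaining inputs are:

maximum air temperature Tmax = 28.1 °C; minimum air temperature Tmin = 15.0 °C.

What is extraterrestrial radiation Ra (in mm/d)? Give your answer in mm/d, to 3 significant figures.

15.8 mm/d

Tmean = 21.55 °C; √ΔT = 3.6194
Ra = ET₀ / [0.0023 × (Tmean+17.8) × √ΔT] = 5.19 / (0.0023 × 39.35 × 3.6194) = 15.844 mm/d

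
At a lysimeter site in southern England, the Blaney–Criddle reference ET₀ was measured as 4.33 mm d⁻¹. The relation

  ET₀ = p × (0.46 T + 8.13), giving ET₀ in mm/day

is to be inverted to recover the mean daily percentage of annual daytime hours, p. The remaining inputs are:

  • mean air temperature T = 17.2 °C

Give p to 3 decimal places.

0.270

p = ET₀ / (0.46 T + 8.13) = 4.33 / (0.46 × 17.2 + 8.13) = 4.33 / 16.042 = 0.2699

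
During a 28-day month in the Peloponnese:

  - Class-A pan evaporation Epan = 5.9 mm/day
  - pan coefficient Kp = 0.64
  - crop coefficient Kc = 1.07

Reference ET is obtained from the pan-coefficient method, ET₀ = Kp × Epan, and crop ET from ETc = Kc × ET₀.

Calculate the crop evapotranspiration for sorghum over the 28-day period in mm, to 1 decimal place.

113.1 mm

ET₀ = 0.64 × 5.9 = 3.7760 mm/d
ETc = Kc × ET₀ = 1.07 × 3.7760 = 4.0403 mm/d
Over 28 days: 4.0403 × 28 = 113.128 mm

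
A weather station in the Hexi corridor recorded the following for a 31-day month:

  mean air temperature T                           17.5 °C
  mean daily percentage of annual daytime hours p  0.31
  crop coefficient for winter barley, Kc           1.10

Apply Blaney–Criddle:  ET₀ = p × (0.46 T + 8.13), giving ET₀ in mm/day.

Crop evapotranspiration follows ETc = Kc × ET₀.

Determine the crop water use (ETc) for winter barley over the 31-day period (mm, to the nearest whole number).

171 mm

ET₀ = 0.31 × (0.46 × 17.5 + 8.13) = 0.31 × 16.180 = 5.0158 mm/d
ETc = Kc × ET₀ = 1.10 × 5.0158 = 5.5174 mm/d
Over 31 days: 5.5174 × 31 = 171.039 mm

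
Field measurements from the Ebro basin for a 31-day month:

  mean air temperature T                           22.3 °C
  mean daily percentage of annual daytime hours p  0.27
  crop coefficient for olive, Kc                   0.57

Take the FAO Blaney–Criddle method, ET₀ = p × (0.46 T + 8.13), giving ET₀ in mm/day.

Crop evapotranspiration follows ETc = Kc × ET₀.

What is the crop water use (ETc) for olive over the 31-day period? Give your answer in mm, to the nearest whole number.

88 mm

ET₀ = 0.27 × (0.46 × 22.3 + 8.13) = 0.27 × 18.388 = 4.9648 mm/d
ETc = Kc × ET₀ = 0.57 × 4.9648 = 2.8299 mm/d
Over 31 days: 2.8299 × 31 = 87.727 mm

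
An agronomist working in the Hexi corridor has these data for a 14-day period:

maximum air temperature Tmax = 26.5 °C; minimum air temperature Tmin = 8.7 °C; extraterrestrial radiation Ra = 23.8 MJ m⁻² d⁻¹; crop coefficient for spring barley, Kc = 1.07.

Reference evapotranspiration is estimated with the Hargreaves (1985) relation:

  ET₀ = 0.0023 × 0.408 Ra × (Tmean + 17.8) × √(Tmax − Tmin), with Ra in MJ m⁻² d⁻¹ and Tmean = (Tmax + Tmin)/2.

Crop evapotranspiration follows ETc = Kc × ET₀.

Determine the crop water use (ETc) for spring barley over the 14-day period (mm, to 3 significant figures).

Tmean = (26.5 + 8.7)/2 = 17.60 °C
0.408 Ra = 0.408 × 23.8 = 9.7104 mm/d equivalent
ET₀ = 0.0023 × 9.7104 × (17.60 + 17.8) × √17.8 = 0.0023 × 9.7104 × 35.40 × 4.2190 = 3.3356 mm/d
ETc = Kc × ET₀ = 1.07 × 3.3356 = 3.5691 mm/d
Over 14 days: 3.5691 × 14 = 49.967 mm

50.0 mm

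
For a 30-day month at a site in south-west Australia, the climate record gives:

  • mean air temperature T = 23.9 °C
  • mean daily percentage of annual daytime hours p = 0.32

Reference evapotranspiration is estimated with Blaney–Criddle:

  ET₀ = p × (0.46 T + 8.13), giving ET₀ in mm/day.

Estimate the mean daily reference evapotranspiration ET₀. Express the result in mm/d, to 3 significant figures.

ET₀ = 0.32 × (0.46 × 23.9 + 8.13) = 0.32 × 19.124 = 6.1197 mm/d

6.12 mm/d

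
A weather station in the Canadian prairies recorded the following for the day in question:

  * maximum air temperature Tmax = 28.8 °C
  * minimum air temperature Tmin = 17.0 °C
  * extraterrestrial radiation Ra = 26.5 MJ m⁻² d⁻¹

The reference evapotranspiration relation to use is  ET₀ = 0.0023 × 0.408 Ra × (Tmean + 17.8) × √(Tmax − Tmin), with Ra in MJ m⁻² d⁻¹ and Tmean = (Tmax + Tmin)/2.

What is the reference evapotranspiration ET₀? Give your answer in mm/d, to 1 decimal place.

Tmean = (28.8 + 17.0)/2 = 22.90 °C
0.408 Ra = 0.408 × 26.5 = 10.8120 mm/d equivalent
ET₀ = 0.0023 × 10.8120 × (22.90 + 17.8) × √11.8 = 0.0023 × 10.8120 × 40.70 × 3.4351 = 3.4767 mm/d

3.5 mm/d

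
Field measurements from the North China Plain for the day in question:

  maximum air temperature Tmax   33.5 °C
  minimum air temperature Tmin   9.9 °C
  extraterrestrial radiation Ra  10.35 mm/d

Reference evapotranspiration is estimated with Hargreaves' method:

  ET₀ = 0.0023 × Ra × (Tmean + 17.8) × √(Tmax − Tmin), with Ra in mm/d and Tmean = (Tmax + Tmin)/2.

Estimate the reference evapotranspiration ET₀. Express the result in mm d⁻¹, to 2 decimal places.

4.57 mm d⁻¹

Tmean = (33.5 + 9.9)/2 = 21.70 °C
ET₀ = 0.0023 × 10.35 × (21.70 + 17.8) × √23.6 = 0.0023 × 10.35 × 39.50 × 4.8580 = 4.5680 mm/d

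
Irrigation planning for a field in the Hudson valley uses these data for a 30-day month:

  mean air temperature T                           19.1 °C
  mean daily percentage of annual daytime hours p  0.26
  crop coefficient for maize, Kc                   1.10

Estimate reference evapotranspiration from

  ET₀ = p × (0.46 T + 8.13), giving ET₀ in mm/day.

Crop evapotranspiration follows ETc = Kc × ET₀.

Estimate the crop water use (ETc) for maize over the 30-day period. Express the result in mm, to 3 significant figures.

145 mm

ET₀ = 0.26 × (0.46 × 19.1 + 8.13) = 0.26 × 16.916 = 4.3982 mm/d
ETc = Kc × ET₀ = 1.10 × 4.3982 = 4.8380 mm/d
Over 30 days: 4.8380 × 30 = 145.140 mm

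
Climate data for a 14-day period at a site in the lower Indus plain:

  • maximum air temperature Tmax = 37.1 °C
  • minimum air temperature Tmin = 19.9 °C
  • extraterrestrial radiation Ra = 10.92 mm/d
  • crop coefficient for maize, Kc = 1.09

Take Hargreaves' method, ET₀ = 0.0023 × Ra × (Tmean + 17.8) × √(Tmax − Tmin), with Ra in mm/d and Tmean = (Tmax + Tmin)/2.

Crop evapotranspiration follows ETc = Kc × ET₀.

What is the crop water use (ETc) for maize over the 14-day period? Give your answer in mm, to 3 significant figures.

73.6 mm

Tmean = (37.1 + 19.9)/2 = 28.50 °C
ET₀ = 0.0023 × 10.92 × (28.50 + 17.8) × √17.2 = 0.0023 × 10.92 × 46.30 × 4.1473 = 4.8228 mm/d
ETc = Kc × ET₀ = 1.09 × 4.8228 = 5.2569 mm/d
Over 14 days: 5.2569 × 14 = 73.597 mm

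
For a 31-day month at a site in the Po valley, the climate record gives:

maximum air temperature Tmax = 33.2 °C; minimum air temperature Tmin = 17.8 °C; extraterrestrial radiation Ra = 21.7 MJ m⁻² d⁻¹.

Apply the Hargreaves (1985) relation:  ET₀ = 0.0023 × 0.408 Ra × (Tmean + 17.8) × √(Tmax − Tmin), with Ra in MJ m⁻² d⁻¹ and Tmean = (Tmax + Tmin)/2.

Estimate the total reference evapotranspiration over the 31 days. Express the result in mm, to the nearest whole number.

Tmean = (33.2 + 17.8)/2 = 25.50 °C
0.408 Ra = 0.408 × 21.7 = 8.8536 mm/d equivalent
ET₀ = 0.0023 × 8.8536 × (25.50 + 17.8) × √15.4 = 0.0023 × 8.8536 × 43.30 × 3.9243 = 3.4602 mm/d
Over 31 days: 3.4602 × 31 = 107.266 mm

107 mm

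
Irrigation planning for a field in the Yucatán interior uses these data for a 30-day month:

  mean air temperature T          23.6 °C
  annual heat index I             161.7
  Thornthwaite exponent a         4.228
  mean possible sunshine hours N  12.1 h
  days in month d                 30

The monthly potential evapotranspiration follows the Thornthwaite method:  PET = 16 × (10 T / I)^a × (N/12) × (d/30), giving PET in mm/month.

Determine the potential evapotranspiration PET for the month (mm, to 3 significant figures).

79.8 mm

10T/I = 10 × 23.6 / 161.7 = 1.4595
(10T/I)^a = 1.4595^4.228 = 4.9460
Uncorrected PET = 16 × 4.9460 = 79.136 mm
Correction = (N/12)(d/30) = (12.1/12)(30/30) = 1.0083
PET = 79.136 × 1.0083 = 79.793 mm/month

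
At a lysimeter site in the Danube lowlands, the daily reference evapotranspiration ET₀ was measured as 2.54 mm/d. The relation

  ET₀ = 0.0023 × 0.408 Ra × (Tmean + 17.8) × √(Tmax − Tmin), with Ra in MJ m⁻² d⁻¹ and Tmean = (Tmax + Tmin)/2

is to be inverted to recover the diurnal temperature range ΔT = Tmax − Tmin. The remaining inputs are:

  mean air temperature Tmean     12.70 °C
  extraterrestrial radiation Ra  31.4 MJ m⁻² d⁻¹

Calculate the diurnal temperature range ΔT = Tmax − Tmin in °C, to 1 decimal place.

√ΔT = ET₀ / [0.0023 × 0.408 × Ra × (Tmean+17.8)] = 2.54 / (0.0023 × 12.8112 × 30.50) = 2.8263
ΔT = 2.8263² = 7.988 °C

8.0 °C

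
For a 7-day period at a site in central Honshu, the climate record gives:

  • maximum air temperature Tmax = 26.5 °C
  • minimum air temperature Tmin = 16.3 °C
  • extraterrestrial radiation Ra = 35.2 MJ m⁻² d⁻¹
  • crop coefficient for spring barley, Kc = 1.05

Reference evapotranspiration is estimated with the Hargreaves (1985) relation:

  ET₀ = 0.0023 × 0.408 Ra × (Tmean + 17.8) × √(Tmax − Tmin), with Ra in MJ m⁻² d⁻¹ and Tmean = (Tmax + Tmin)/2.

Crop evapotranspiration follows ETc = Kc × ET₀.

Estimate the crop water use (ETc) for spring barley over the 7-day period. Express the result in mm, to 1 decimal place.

30.4 mm

Tmean = (26.5 + 16.3)/2 = 21.40 °C
0.408 Ra = 0.408 × 35.2 = 14.3616 mm/d equivalent
ET₀ = 0.0023 × 14.3616 × (21.40 + 17.8) × √10.2 = 0.0023 × 14.3616 × 39.20 × 3.1937 = 4.1353 mm/d
ETc = Kc × ET₀ = 1.05 × 4.1353 = 4.3421 mm/d
Over 7 days: 4.3421 × 7 = 30.395 mm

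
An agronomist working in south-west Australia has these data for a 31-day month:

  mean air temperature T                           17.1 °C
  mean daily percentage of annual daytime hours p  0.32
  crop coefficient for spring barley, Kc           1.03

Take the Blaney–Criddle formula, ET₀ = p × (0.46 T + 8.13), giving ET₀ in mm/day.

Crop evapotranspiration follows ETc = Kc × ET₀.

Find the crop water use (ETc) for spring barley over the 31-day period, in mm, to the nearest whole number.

163 mm

ET₀ = 0.32 × (0.46 × 17.1 + 8.13) = 0.32 × 15.996 = 5.1187 mm/d
ETc = Kc × ET₀ = 1.03 × 5.1187 = 5.2723 mm/d
Over 31 days: 5.2723 × 31 = 163.441 mm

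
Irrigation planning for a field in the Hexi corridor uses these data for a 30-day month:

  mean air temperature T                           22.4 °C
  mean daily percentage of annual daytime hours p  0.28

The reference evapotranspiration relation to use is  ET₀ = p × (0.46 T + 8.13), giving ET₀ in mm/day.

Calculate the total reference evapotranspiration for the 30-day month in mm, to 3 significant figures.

ET₀ = 0.28 × (0.46 × 22.4 + 8.13) = 0.28 × 18.434 = 5.1615 mm/d
Monthly total = 5.1615 × 30 = 154.845 mm

155 mm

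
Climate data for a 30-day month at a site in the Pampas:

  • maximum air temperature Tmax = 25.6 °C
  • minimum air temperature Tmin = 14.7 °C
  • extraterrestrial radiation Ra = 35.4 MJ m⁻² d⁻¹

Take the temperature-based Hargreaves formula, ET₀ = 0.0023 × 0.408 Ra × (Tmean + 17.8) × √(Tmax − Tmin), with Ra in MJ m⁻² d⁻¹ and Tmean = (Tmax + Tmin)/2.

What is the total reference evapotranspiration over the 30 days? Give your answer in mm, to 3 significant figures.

125 mm

Tmean = (25.6 + 14.7)/2 = 20.15 °C
0.408 Ra = 0.408 × 35.4 = 14.4432 mm/d equivalent
ET₀ = 0.0023 × 14.4432 × (20.15 + 17.8) × √10.9 = 0.0023 × 14.4432 × 37.95 × 3.3015 = 4.1621 mm/d
Over 30 days: 4.1621 × 30 = 124.863 mm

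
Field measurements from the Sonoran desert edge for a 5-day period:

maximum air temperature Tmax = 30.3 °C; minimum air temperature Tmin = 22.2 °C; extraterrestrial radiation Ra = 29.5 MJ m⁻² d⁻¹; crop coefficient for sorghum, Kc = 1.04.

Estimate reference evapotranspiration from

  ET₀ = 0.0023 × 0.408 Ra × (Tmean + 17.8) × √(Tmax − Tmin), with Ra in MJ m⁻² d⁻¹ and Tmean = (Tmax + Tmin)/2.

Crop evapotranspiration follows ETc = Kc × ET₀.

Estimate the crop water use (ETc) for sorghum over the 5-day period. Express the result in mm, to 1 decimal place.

18.0 mm

Tmean = (30.3 + 22.2)/2 = 26.25 °C
0.408 Ra = 0.408 × 29.5 = 12.0360 mm/d equivalent
ET₀ = 0.0023 × 12.0360 × (26.25 + 17.8) × √8.1 = 0.0023 × 12.0360 × 44.05 × 2.8460 = 3.4705 mm/d
ETc = Kc × ET₀ = 1.04 × 3.4705 = 3.6093 mm/d
Over 5 days: 3.6093 × 5 = 18.047 mm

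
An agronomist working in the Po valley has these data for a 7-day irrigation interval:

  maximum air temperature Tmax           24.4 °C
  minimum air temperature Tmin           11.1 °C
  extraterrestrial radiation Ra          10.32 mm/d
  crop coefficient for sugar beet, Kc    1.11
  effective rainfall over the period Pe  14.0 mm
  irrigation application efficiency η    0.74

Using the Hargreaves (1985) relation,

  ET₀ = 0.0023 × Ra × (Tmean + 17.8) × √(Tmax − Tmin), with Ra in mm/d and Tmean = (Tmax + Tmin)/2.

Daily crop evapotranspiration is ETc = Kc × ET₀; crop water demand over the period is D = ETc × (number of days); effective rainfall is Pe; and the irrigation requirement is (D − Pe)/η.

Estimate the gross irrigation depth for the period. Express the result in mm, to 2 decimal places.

13.39 mm

Tmean = (24.4 + 11.1)/2 = 17.75 °C
ET₀ = 0.0023 × 10.32 × (17.75 + 17.8) × √13.3 = 0.0023 × 10.32 × 35.55 × 3.6469 = 3.0773 mm/d
ETc = Kc × ET₀ = 1.11 × 3.0773 = 3.4158 mm/d
Crop demand D = ETc × 7 d = 3.4158 × 7 = 23.911 mm
D − Pe = 23.911 − 14.0 = 9.911 mm
Gross irrigation = 9.911 / 0.74 = 13.393 mm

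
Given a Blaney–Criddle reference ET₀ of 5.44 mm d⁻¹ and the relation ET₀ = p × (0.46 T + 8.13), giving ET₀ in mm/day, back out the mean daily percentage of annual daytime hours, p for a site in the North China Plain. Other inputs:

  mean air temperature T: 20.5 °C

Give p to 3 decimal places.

0.310

p = ET₀ / (0.46 T + 8.13) = 5.44 / (0.46 × 20.5 + 8.13) = 5.44 / 17.560 = 0.3098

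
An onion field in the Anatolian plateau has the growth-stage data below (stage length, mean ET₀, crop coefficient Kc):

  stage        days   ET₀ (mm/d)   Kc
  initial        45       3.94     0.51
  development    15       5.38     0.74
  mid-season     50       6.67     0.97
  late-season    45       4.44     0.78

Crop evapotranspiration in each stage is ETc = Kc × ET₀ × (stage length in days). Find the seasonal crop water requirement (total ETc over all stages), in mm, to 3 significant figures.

629 mm

initial: 0.51 × 3.94 × 45 = 90.42 mm
development: 0.74 × 5.38 × 15 = 59.72 mm
mid-season: 0.97 × 6.67 × 50 = 323.50 mm
late-season: 0.78 × 4.44 × 45 = 155.84 mm
Seasonal total = 629.48 mm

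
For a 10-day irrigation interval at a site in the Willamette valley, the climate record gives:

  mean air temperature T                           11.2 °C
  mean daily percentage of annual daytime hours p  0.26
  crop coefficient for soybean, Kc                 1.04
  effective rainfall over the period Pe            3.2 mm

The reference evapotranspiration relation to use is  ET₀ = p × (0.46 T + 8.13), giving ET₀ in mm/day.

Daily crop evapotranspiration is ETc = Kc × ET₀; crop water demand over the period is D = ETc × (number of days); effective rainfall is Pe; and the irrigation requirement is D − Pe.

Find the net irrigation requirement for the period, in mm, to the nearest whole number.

ET₀ = 0.26 × (0.46 × 11.2 + 8.13) = 0.26 × 13.282 = 3.4533 mm/d
ETc = Kc × ET₀ = 1.04 × 3.4533 = 3.5914 mm/d
Crop demand D = ETc × 10 d = 3.5914 × 10 = 35.914 mm
D − Pe = 35.914 − 3.2 = 32.714 mm

33 mm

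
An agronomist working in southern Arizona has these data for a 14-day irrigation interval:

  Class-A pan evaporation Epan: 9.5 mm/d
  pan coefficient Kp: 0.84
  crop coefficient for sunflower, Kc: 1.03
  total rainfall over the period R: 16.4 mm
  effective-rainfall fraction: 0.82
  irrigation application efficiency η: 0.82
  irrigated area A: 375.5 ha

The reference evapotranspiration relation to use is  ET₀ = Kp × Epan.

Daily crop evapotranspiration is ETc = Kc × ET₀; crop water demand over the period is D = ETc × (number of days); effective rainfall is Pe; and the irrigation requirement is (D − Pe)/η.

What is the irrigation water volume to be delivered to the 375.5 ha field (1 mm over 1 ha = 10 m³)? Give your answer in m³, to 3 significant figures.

ET₀ = 0.84 × 9.5 = 7.9800 mm/d
ETc = Kc × ET₀ = 1.03 × 7.9800 = 8.2194 mm/d
Crop demand D = ETc × 14 d = 8.2194 × 14 = 115.072 mm
Pe = 0.82 × 16.4 = 13.448 mm
D − Pe = 115.072 − 13.448 = 101.624 mm
Gross irrigation = 101.624 / 0.82 = 123.932 mm
Volume = 123.932 mm × 375.5 ha × 10 = 465364.7 m³

465000 m³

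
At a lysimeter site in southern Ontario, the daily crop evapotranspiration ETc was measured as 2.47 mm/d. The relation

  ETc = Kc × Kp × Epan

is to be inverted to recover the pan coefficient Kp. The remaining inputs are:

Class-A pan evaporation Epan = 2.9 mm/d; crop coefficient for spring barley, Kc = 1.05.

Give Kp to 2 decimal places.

ETc = Kc × Kp × Epan  ⇒  Kp = ETc / (Kc × Epan)
Kp = 2.47 / (1.05 × 2.9) = 2.47 / 3.045 = 0.8112

0.81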